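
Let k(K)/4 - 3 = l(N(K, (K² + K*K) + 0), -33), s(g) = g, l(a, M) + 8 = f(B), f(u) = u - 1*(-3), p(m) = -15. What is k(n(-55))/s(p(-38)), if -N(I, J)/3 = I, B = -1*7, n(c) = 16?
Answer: 12/5 ≈ 2.4000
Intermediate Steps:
B = -7
f(u) = 3 + u (f(u) = u + 3 = 3 + u)
N(I, J) = -3*I
l(a, M) = -12 (l(a, M) = -8 + (3 - 7) = -8 - 4 = -12)
k(K) = -36 (k(K) = 12 + 4*(-12) = 12 - 48 = -36)
k(n(-55))/s(p(-38)) = -36/(-15) = -36*(-1/15) = 12/5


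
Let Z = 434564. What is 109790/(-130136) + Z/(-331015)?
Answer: -46447278777/21538484020 ≈ -2.1565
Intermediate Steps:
109790/(-130136) + Z/(-331015) = 109790/(-130136) + 434564/(-331015) = 109790*(-1/130136) + 434564*(-1/331015) = -54895/65068 - 434564/331015 = -46447278777/21538484020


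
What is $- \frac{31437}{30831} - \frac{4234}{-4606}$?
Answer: $- \frac{2376728}{23667931} \approx -0.10042$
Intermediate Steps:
$- \frac{31437}{30831} - \frac{4234}{-4606} = \left(-31437\right) \frac{1}{30831} - - \frac{2117}{2303} = - \frac{10479}{10277} + \frac{2117}{2303} = - \frac{2376728}{23667931}$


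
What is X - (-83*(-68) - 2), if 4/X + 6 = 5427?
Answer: -30585278/5421 ≈ -5642.0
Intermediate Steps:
X = 4/5421 (X = 4/(-6 + 5427) = 4/5421 ≈ 0.00073787)
X - (-83*(-68) - 2) = 4/5421 - (-83*(-68) - 2) = 4/5421 - (5644 - 2) = 4/5421 - 1*5642 = 4/5421 - 5642 = -30585278/5421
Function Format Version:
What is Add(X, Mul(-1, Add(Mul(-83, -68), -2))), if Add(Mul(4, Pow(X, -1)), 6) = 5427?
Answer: Rational(-30585278, 5421) ≈ -5642.0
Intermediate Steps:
X = Rational(4, 5421) (X = Mul(4, Pow(Add(-6, 5427), -1)) = Mul(4, Pow(5421, -1)) = Mul(4, Rational(1, 5421)) = Rational(4, 5421) ≈ 0.00073787)
Add(X, Mul(-1, Add(Mul(-83, -68), -2))) = Add(Rational(4, 5421), Mul(-1, Add(Mul(-83, -68), -2))) = Add(Rational(4, 5421), Mul(-1, Add(5644, -2))) = Add(Rational(4, 5421), Mul(-1, 5642)) = Add(Rational(4, 5421), -5642) = Rational(-30585278, 5421)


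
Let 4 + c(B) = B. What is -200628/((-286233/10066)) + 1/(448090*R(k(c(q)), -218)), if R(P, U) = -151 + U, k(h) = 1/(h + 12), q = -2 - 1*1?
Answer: 111306065972925949/15775751831310 ≈ 7055.5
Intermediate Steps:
q = -3 (q = -2 - 1 = -3)
c(B) = -4 + B
k(h) = 1/(12 + h)
-200628/((-286233/10066)) + 1/(448090*R(k(c(q)), -218)) = -200628/((-286233/10066)) + 1/(448090*(-151 - 218)) = -200628/((-286233*1/10066)) + (1/448090)/(-369) = -200628/(-286233/10066) + (1/448090)*(-1/369) = -200628*(-10066/286233) - 1/165345210 = 673173816/95411 - 1/165345210 = 111306065972925949/15775751831310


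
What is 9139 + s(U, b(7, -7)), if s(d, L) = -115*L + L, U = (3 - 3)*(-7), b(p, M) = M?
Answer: 9937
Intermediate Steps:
U = 0 (U = 0*(-7) = 0)
s(d, L) = -114*L
9139 + s(U, b(7, -7)) = 9139 - 114*(-7) = 9139 + 798 = 9937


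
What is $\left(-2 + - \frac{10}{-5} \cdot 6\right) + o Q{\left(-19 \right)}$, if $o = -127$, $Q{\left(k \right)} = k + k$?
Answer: $4836$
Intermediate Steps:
$Q{\left(k \right)} = 2 k$
$\left(-2 + - \frac{10}{-5} \cdot 6\right) + o Q{\left(-19 \right)} = \left(-2 + - \frac{10}{-5} \cdot 6\right) - 127 \cdot 2 \left(-19\right) = \left(-2 + \left(-10\right) \left(- \frac{1}{5}\right) 6\right) - -4826 = \left(-2 + 2 \cdot 6\right) + 4826 = \left(-2 + 12\right) + 4826 = 10 + 4826 = 4836$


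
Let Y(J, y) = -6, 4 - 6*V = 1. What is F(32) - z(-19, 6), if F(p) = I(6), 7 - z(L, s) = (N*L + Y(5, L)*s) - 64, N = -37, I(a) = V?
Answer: 1193/2 ≈ 596.50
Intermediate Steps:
V = ½ (V = ⅔ - ⅙*1 = ⅔ - ⅙ = ½ ≈ 0.50000)
I(a) = ½
z(L, s) = 71 + 6*s + 37*L (z(L, s) = 7 - ((-37*L - 6*s) - 64) = 7 - (-64 - 37*L - 6*s) = 7 + (64 + 6*s + 37*L) = 71 + 6*s + 37*L)
F(p) = ½
F(32) - z(-19, 6) = ½ - (71 + 6*6 + 37*(-19)) = ½ - (71 + 36 - 703) = ½ - 1*(-596) = ½ + 596 = 1193/2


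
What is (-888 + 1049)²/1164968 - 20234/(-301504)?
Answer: 280243283/3136093856 ≈ 0.089361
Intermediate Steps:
(-888 + 1049)²/1164968 - 20234/(-301504) = 161²*(1/1164968) - 20234*(-1/301504) = 25921*(1/1164968) + 10117/150752 = 3703/166424 + 10117/150752 = 280243283/3136093856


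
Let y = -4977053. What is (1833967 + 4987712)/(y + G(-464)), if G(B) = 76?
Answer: -6821679/4976977 ≈ -1.3706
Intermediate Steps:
(1833967 + 4987712)/(y + G(-464)) = (1833967 + 4987712)/(-4977053 + 76) = 6821679/(-4976977) = 6821679*(-1/4976977) = -6821679/4976977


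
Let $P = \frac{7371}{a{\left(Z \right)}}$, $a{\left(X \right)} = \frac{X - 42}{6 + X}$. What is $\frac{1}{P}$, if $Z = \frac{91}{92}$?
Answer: $- \frac{539}{677079} \approx -0.00079607$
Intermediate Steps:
$Z = \frac{91}{92}$ ($Z = 91 \cdot \frac{1}{92} = \frac{91}{92} \approx 0.98913$)
$a{\left(X \right)} = \frac{-42 + X}{6 + X}$
$P = - \frac{677079}{539}$ ($P = \frac{7371}{\frac{1}{6 + \frac{91}{92}} \left(-42 + \frac{91}{92}\right)} = \frac{7371}{\frac{1}{\frac{643}{92}} \left(- \frac{3773}{92}\right)} = \frac{7371}{\frac{92}{643} \left(- \frac{3773}{92}\right)} = \frac{7371}{- \frac{3773}{643}} = 7371 \left(- \frac{643}{3773}\right) = - \frac{677079}{539} \approx -1256.2$)
$\frac{1}{P} = \frac{1}{- \frac{677079}{539}} = - \frac{539}{677079}$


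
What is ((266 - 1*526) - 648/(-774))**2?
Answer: 124188736/1849 ≈ 67165.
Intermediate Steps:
((266 - 1*526) - 648/(-774))**2 = ((266 - 526) - 648*(-1/774))**2 = (-260 + 36/43)**2 = (-11144/43)**2 = 124188736/1849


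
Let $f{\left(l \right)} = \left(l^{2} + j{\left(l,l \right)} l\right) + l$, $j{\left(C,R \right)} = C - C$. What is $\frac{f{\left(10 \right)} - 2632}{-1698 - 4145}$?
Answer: $\frac{2522}{5843} \approx 0.43163$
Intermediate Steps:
$j{\left(C,R \right)} = 0$
$f{\left(l \right)} = l + l^{2}$ ($f{\left(l \right)} = \left(l^{2} + 0 l\right) + l = \left(l^{2} + 0\right) + l = l^{2} + l = l + l^{2}$)
$\frac{f{\left(10 \right)} - 2632}{-1698 - 4145} = \frac{10 \left(1 + 10\right) - 2632}{-1698 - 4145} = \frac{10 \cdot 11 - 2632}{-5843} = \left(110 - 2632\right) \left(- \frac{1}{5843}\right) = \left(-2522\right) \left(- \frac{1}{5843}\right) = \frac{2522}{5843}$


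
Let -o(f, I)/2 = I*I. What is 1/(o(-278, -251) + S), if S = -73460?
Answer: -1/199462 ≈ -5.0135e-6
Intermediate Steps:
o(f, I) = -2*I**2 (o(f, I) = -2*I*I = -2*I**2)
1/(o(-278, -251) + S) = 1/(-2*(-251)**2 - 73460) = 1/(-2*63001 - 73460) = 1/(-126002 - 73460) = 1/(-199462) = -1/199462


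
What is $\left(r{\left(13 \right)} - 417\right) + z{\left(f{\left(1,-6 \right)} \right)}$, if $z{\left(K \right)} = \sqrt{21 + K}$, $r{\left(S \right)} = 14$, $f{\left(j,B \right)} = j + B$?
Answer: $-399$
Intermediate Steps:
$f{\left(j,B \right)} = B + j$
$\left(r{\left(13 \right)} - 417\right) + z{\left(f{\left(1,-6 \right)} \right)} = \left(14 - 417\right) + \sqrt{21 + \left(-6 + 1\right)} = -403 + \sqrt{21 - 5} = -403 + \sqrt{16} = -403 + 4 = -399$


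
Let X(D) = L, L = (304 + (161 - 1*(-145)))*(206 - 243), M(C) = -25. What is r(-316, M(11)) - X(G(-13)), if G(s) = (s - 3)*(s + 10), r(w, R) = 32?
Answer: 22602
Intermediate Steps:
G(s) = (-3 + s)*(10 + s)
L = -22570 (L = (304 + (161 + 145))*(-37) = (304 + 306)*(-37) = 610*(-37) = -22570)
X(D) = -22570
r(-316, M(11)) - X(G(-13)) = 32 - 1*(-22570) = 32 + 22570 = 22602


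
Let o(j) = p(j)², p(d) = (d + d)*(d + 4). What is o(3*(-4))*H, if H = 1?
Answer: 36864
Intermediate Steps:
p(d) = 2*d*(4 + d) (p(d) = (2*d)*(4 + d) = 2*d*(4 + d))
o(j) = 4*j²*(4 + j)² (o(j) = (2*j*(4 + j))² = 4*j²*(4 + j)²)
o(3*(-4))*H = (4*(3*(-4))²*(4 + 3*(-4))²)*1 = (4*(-12)²*(4 - 12)²)*1 = (4*144*(-8)²)*1 = (4*144*64)*1 = 36864*1 = 36864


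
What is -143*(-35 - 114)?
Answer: 21307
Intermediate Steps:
-143*(-35 - 114) = -143*(-149) = 21307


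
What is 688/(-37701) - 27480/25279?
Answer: -1053415432/953043579 ≈ -1.1053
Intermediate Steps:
688/(-37701) - 27480/25279 = 688*(-1/37701) - 27480*1/25279 = -688/37701 - 27480/25279 = -1053415432/953043579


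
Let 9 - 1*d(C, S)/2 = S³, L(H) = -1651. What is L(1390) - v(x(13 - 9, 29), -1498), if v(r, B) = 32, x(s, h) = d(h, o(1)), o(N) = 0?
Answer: -1683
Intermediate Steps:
d(C, S) = 18 - 2*S³
x(s, h) = 18 (x(s, h) = 18 - 2*0³ = 18 - 2*0 = 18 + 0 = 18)
L(1390) - v(x(13 - 9, 29), -1498) = -1651 - 1*32 = -1651 - 32 = -1683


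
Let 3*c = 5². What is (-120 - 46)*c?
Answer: -4150/3 ≈ -1383.3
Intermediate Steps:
c = 25/3 (c = (⅓)*5² = (⅓)*25 = 25/3 ≈ 8.3333)
(-120 - 46)*c = (-120 - 46)*(25/3) = -166*25/3 = -4150/3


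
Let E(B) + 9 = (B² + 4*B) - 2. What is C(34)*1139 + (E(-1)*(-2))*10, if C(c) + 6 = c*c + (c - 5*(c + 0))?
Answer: 1155226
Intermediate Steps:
E(B) = -11 + B² + 4*B (E(B) = -9 + ((B² + 4*B) - 2) = -9 + (-2 + B² + 4*B) = -11 + B² + 4*B)
C(c) = -6 + c² - 4*c (C(c) = -6 + (c*c + (c - 5*(c + 0))) = -6 + (c² + (c - 5*c)) = -6 + (c² - 4*c) = -6 + c² - 4*c)
C(34)*1139 + (E(-1)*(-2))*10 = (-6 + 34² - 4*34)*1139 + ((-11 + (-1)² + 4*(-1))*(-2))*10 = (-6 + 1156 - 136)*1139 + ((-11 + 1 - 4)*(-2))*10 = 1014*1139 - 14*(-2)*10 = 1154946 + 28*10 = 1154946 + 280 = 1155226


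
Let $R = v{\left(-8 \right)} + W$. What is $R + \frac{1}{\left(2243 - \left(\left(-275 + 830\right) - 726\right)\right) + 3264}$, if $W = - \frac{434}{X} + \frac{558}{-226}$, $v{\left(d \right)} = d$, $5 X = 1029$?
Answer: $- \frac{1186293607}{94317258} \approx -12.578$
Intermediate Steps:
$X = \frac{1029}{5}$ ($X = \frac{1}{5} \cdot 1029 = \frac{1029}{5} \approx 205.8$)
$W = - \frac{76043}{16611}$ ($W = - \frac{434}{\frac{1029}{5}} + \frac{558}{-226} = \left(-434\right) \frac{5}{1029} + 558 \left(- \frac{1}{226}\right) = - \frac{310}{147} - \frac{279}{113} = - \frac{76043}{16611} \approx -4.5779$)
$R = - \frac{208931}{16611}$ ($R = -8 - \frac{76043}{16611} = - \frac{208931}{16611} \approx -12.578$)
$R + \frac{1}{\left(2243 - \left(\left(-275 + 830\right) - 726\right)\right) + 3264} = - \frac{208931}{16611} + \frac{1}{\left(2243 - \left(\left(-275 + 830\right) - 726\right)\right) + 3264} = - \frac{208931}{16611} + \frac{1}{\left(2243 - \left(555 - 726\right)\right) + 3264} = - \frac{208931}{16611} + \frac{1}{\left(2243 - -171\right) + 3264} = - \frac{208931}{16611} + \frac{1}{\left(2243 + 171\right) + 3264} = - \frac{208931}{16611} + \frac{1}{2414 + 3264} = - \frac{208931}{16611} + \frac{1}{5678} = - \frac{1186293607}{94317258}$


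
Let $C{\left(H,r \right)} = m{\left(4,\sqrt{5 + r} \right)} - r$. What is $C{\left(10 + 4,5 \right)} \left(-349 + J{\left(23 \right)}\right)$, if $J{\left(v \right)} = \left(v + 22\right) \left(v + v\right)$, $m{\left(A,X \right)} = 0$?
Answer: $-8605$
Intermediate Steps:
$J{\left(v \right)} = 2 v \left(22 + v\right)$ ($J{\left(v \right)} = \left(22 + v\right) 2 v = 2 v \left(22 + v\right)$)
$C{\left(H,r \right)} = - r$ ($C{\left(H,r \right)} = 0 - r = - r$)
$C{\left(10 + 4,5 \right)} \left(-349 + J{\left(23 \right)}\right) = \left(-1\right) 5 \left(-349 + 2 \cdot 23 \left(22 + 23\right)\right) = - 5 \left(-349 + 2 \cdot 23 \cdot 45\right) = - 5 \left(-349 + 2070\right) = \left(-5\right) 1721 = -8605$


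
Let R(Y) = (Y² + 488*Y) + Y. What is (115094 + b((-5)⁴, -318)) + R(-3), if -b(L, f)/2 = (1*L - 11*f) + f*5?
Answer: 108570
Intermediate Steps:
R(Y) = Y² + 489*Y
b(L, f) = -2*L + 12*f (b(L, f) = -2*((1*L - 11*f) + f*5) = -2*((L - 11*f) + 5*f) = -2*(L - 6*f) = -2*L + 12*f)
(115094 + b((-5)⁴, -318)) + R(-3) = (115094 + (-2*(-5)⁴ + 12*(-318))) - 3*(489 - 3) = (115094 + (-2*625 - 3816)) - 3*486 = (115094 + (-1250 - 3816)) - 1458 = (115094 - 5066) - 1458 = 110028 - 1458 = 108570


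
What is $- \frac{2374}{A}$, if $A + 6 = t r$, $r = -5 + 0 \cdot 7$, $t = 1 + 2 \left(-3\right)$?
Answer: $- \frac{2374}{19} \approx -124.95$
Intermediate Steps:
$t = -5$ ($t = 1 - 6 = -5$)
$r = -5$ ($r = -5 + 0 = -5$)
$A = 19$ ($A = -6 - -25 = -6 + 25 = 19$)
$- \frac{2374}{A} = - \frac{2374}{19}$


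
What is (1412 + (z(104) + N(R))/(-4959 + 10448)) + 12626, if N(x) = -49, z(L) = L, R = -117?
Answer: 7004967/499 ≈ 14038.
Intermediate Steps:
(1412 + (z(104) + N(R))/(-4959 + 10448)) + 12626 = (1412 + (104 - 49)/(-4959 + 10448)) + 12626 = (1412 + 55/5489) + 12626 = (1412 + 55*(1/5489)) + 12626 = (1412 + 5/499) + 12626 = 704593/499 + 12626 = 7004967/499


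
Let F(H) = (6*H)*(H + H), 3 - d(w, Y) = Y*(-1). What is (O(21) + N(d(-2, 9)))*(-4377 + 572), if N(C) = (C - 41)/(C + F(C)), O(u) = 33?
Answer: -1506019/12 ≈ -1.2550e+5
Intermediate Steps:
d(w, Y) = 3 + Y (d(w, Y) = 3 - Y*(-1) = 3 - (-1)*Y = 3 + Y)
F(H) = 12*H² (F(H) = (6*H)*(2*H) = 12*H²)
N(C) = (-41 + C)/(C + 12*C²) (N(C) = (C - 41)/(C + 12*C²) = (-41 + C)/(C + 12*C²))
(O(21) + N(d(-2, 9)))*(-4377 + 572) = (33 + (-41 + (3 + 9))/((3 + 9)*(1 + 12*(3 + 9))))*(-4377 + 572) = (33 + (-41 + 12)/(12*(1 + 12*12)))*(-3805) = (33 + (1/12)*(-29)/(1 + 144))*(-3805) = (33 + (1/12)*(-29)/145)*(-3805) = (33 + (1/12)*(1/145)*(-29))*(-3805) = (33 - 1/60)*(-3805) = (1979/60)*(-3805) = -1506019/12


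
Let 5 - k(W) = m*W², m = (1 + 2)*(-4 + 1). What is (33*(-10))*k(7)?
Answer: -147180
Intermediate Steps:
m = -9 (m = 3*(-3) = -9)
k(W) = 5 + 9*W² (k(W) = 5 - (-9)*W² = 5 + 9*W²)
(33*(-10))*k(7) = (33*(-10))*(5 + 9*7²) = -330*(5 + 9*49) = -330*(5 + 441) = -330*446 = -147180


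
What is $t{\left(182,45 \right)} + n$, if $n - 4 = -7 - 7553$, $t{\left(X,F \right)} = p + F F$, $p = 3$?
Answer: $-5528$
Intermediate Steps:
$t{\left(X,F \right)} = 3 + F^{2}$ ($t{\left(X,F \right)} = 3 + F F = 3 + F^{2}$)
$n = -7556$ ($n = 4 - 7560 = -7556$)
$t{\left(182,45 \right)} + n = \left(3 + 45^{2}\right) - 7556 = \left(3 + 2025\right) - 7556 = 2028 - 7556 = -5528$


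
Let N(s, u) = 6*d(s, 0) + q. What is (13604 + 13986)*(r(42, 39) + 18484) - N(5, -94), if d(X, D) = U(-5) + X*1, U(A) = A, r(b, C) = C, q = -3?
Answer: 511049573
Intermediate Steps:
d(X, D) = -5 + X (d(X, D) = -5 + X*1 = -5 + X)
N(s, u) = -33 + 6*s (N(s, u) = 6*(-5 + s) - 3 = (-30 + 6*s) - 3 = -33 + 6*s)
(13604 + 13986)*(r(42, 39) + 18484) - N(5, -94) = (13604 + 13986)*(39 + 18484) - (-33 + 6*5) = 27590*18523 - (-33 + 30) = 511049570 - 1*(-3) = 511049570 + 3 = 511049573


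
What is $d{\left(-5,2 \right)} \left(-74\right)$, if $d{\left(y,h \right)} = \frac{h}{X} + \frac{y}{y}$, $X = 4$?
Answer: $-111$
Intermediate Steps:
$d{\left(y,h \right)} = 1 + \frac{h}{4}$ ($d{\left(y,h \right)} = \frac{h}{4} + \frac{y}{y} = h \frac{1}{4} + 1 = \frac{h}{4} + 1 = 1 + \frac{h}{4}$)
$d{\left(-5,2 \right)} \left(-74\right) = \left(1 + \frac{1}{4} \cdot 2\right) \left(-74\right) = \left(1 + \frac{1}{2}\right) \left(-74\right) = \frac{3}{2} \left(-74\right) = -111$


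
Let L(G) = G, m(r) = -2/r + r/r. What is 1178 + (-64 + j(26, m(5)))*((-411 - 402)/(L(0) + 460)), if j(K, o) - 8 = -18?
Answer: 301021/230 ≈ 1308.8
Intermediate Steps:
m(r) = 1 - 2/r (m(r) = -2/r + 1 = 1 - 2/r)
j(K, o) = -10 (j(K, o) = 8 - 18 = -10)
1178 + (-64 + j(26, m(5)))*((-411 - 402)/(L(0) + 460)) = 1178 + (-64 - 10)*((-411 - 402)/(0 + 460)) = 1178 - (-60162)/460 = 1178 - 74*(-813/460) = 1178 + 30081/230 = 301021/230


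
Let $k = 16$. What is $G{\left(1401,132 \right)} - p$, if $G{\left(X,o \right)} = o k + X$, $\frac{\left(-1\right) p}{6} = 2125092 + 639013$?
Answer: $16588143$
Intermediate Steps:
$p = -16584630$ ($p = - 6 \left(2125092 + 639013\right) = \left(-6\right) 2764105 = -16584630$)
$G{\left(X,o \right)} = X + 16 o$ ($G{\left(X,o \right)} = o 16 + X = 16 o + X = X + 16 o$)
$G{\left(1401,132 \right)} - p = \left(1401 + 16 \cdot 132\right) - -16584630 = \left(1401 + 2112\right) + 16584630 = 3513 + 16584630 = 16588143$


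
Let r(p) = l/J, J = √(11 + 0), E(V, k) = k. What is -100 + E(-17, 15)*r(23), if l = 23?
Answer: -100 + 345*√11/11 ≈ 4.0214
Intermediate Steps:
J = √11 ≈ 3.3166
r(p) = 23*√11/11 (r(p) = 23/(√11) = 23*(√11/11) = 23*√11/11)
-100 + E(-17, 15)*r(23) = -100 + 15*(23*√11/11) = -100 + 345*√11/11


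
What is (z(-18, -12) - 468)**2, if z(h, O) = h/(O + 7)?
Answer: 5391684/25 ≈ 2.1567e+5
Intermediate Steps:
z(h, O) = h/(7 + O)
(z(-18, -12) - 468)**2 = (-18/(7 - 12) - 468)**2 = (-18/(-5) - 468)**2 = (-18*(-1/5) - 468)**2 = (18/5 - 468)**2 = (-2322/5)**2 = 5391684/25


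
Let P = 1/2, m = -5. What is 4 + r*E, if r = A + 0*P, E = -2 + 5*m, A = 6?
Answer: -158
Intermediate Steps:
P = ½ ≈ 0.50000
E = -27 (E = -2 + 5*(-5) = -2 - 25 = -27)
r = 6 (r = 6 + 0*(½) = 6 + 0 = 6)
4 + r*E = 4 + 6*(-27) = 4 - 162 = -158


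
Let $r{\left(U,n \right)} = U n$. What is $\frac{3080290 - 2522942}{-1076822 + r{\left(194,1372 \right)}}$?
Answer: $- \frac{278674}{405327} \approx -0.68753$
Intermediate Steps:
$\frac{3080290 - 2522942}{-1076822 + r{\left(194,1372 \right)}} = \frac{3080290 - 2522942}{-1076822 + 194 \cdot 1372} = \frac{557348}{-1076822 + 266168} = \frac{557348}{-810654} = 557348 \left(- \frac{1}{810654}\right) = - \frac{278674}{405327}$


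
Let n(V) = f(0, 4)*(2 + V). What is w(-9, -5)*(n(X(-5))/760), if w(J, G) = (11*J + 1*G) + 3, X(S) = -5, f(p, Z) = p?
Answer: 0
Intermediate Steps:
w(J, G) = 3 + G + 11*J (w(J, G) = (11*J + G) + 3 = (G + 11*J) + 3 = 3 + G + 11*J)
n(V) = 0 (n(V) = 0*(2 + V) = 0)
w(-9, -5)*(n(X(-5))/760) = (3 - 5 + 11*(-9))*(0/760) = (3 - 5 - 99)*(0*(1/760)) = -101*0 = 0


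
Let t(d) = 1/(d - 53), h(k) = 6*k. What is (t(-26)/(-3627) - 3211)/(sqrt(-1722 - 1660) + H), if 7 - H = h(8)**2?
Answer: 2113371990214/1512777048003 + 920057462*I*sqrt(3382)/1512777048003 ≈ 1.397 + 0.035369*I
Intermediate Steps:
H = -2297 (H = 7 - (6*8)**2 = 7 - 1*48**2 = 7 - 1*2304 = 7 - 2304 = -2297)
t(d) = 1/(-53 + d)
(t(-26)/(-3627) - 3211)/(sqrt(-1722 - 1660) + H) = (1/(-53 - 26*(-3627)) - 3211)/(sqrt(-1722 - 1660) - 2297) = (-1/3627/(-79) - 3211)/(sqrt(-3382) - 2297) = (-1/79*(-1/3627) - 3211)/(I*sqrt(3382) - 2297) = (1/286533 - 3211)/(-2297 + I*sqrt(3382)) = -920057462/(286533*(-2297 + I*sqrt(3382)))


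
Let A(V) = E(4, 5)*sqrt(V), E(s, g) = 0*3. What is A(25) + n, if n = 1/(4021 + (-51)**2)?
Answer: 1/6622 ≈ 0.00015101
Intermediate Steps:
E(s, g) = 0
n = 1/6622 (n = 1/(4021 + 2601) = 1/6622 ≈ 0.00015101)
A(V) = 0 (A(V) = 0*sqrt(V) = 0)
A(25) + n = 0 + 1/6622 = 1/6622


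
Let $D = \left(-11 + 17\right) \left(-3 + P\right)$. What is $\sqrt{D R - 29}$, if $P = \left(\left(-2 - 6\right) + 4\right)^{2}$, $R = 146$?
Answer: $\sqrt{11359} \approx 106.58$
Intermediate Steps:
$P = 16$ ($P = \left(\left(-2 - 6\right) + 4\right)^{2} = \left(-8 + 4\right)^{2} = \left(-4\right)^{2} = 16$)
$D = 78$ ($D = \left(-11 + 17\right) \left(-3 + 16\right) = 6 \cdot 13 = 78$)
$\sqrt{D R - 29} = \sqrt{78 \cdot 146 - 29} = \sqrt{11388 - 29} = \sqrt{11359}$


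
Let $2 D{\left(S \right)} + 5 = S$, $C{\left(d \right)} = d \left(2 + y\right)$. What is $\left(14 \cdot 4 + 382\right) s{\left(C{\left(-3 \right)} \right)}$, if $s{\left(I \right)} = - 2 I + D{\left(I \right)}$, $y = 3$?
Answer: $8760$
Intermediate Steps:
$C{\left(d \right)} = 5 d$ ($C{\left(d \right)} = d \left(2 + 3\right) = d 5 = 5 d$)
$D{\left(S \right)} = - \frac{5}{2} + \frac{S}{2}$
$s{\left(I \right)} = - \frac{5}{2} - \frac{3 I}{2}$ ($s{\left(I \right)} = - 2 I + \left(- \frac{5}{2} + \frac{I}{2}\right) = - \frac{5}{2} - \frac{3 I}{2}$)
$\left(14 \cdot 4 + 382\right) s{\left(C{\left(-3 \right)} \right)} = \left(14 \cdot 4 + 382\right) \left(- \frac{5}{2} - \frac{3 \cdot 5 \left(-3\right)}{2}\right) = \left(56 + 382\right) \left(- \frac{5}{2} - - \frac{45}{2}\right) = 438 \left(- \frac{5}{2} + \frac{45}{2}\right) = 438 \cdot 20 = 8760$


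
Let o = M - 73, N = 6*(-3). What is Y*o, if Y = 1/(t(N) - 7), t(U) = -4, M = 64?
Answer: 9/11 ≈ 0.81818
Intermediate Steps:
N = -18
o = -9 (o = 64 - 73 = -9)
Y = -1/11 (Y = 1/(-4 - 7) = 1/(-11) = -1/11 ≈ -0.090909)
Y*o = -1/11*(-9) = 9/11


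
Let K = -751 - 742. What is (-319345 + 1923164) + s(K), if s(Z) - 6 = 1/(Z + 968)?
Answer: 842008124/525 ≈ 1.6038e+6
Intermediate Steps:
K = -1493
s(Z) = 6 + 1/(968 + Z) (s(Z) = 6 + 1/(Z + 968) = 6 + 1/(968 + Z))
(-319345 + 1923164) + s(K) = (-319345 + 1923164) + (5809 + 6*(-1493))/(968 - 1493) = 1603819 + (5809 - 8958)/(-525) = 1603819 - 1/525*(-3149) = 1603819 + 3149/525 = 842008124/525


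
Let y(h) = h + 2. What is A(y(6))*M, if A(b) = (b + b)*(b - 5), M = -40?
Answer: -1920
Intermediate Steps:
y(h) = 2 + h
A(b) = 2*b*(-5 + b) (A(b) = (2*b)*(-5 + b) = 2*b*(-5 + b))
A(y(6))*M = (2*(2 + 6)*(-5 + (2 + 6)))*(-40) = (2*8*(-5 + 8))*(-40) = (2*8*3)*(-40) = 48*(-40) = -1920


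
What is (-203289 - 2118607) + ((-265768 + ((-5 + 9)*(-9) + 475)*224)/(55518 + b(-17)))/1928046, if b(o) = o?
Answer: -124231282053475324/53504240523 ≈ -2.3219e+6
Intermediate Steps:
(-203289 - 2118607) + ((-265768 + ((-5 + 9)*(-9) + 475)*224)/(55518 + b(-17)))/1928046 = (-203289 - 2118607) + ((-265768 + ((-5 + 9)*(-9) + 475)*224)/(55518 - 17))/1928046 = -2321896 + ((-265768 + (4*(-9) + 475)*224)/55501)*(1/1928046) = -2321896 + ((-265768 + (-36 + 475)*224)*(1/55501))*(1/1928046) = -2321896 + ((-265768 + 439*224)*(1/55501))*(1/1928046) = -2321896 + ((-265768 + 98336)*(1/55501))*(1/1928046) = -2321896 - 167432*1/55501*(1/1928046) = -2321896 - 167432/55501*1/1928046 = -2321896 - 83716/53504240523 = -124231282053475324/53504240523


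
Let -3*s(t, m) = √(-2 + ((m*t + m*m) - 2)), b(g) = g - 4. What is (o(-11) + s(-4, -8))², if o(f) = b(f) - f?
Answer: 236/9 + 16*√23/3 ≈ 51.800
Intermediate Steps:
b(g) = -4 + g
s(t, m) = -√(-4 + m² + m*t)/3 (s(t, m) = -√(-2 + ((m*t + m*m) - 2))/3 = -√(-2 + ((m*t + m²) - 2))/3 = -√(-2 + ((m² + m*t) - 2))/3 = -√(-2 + (-2 + m² + m*t))/3 = -√(-4 + m² + m*t)/3)
o(f) = -4 (o(f) = (-4 + f) - f = -4)
(o(-11) + s(-4, -8))² = (-4 - √(-4 + (-8)² - 8*(-4))/3)² = (-4 - √(-4 + 64 + 32)/3)² = (-4 - 2*√23/3)²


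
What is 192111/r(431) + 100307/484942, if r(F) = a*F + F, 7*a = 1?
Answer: 326242353235/836040008 ≈ 390.22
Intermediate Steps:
a = ⅐ (a = (⅐)*1 = ⅐ ≈ 0.14286)
r(F) = 8*F/7 (r(F) = F/7 + F = 8*F/7)
192111/r(431) + 100307/484942 = 192111/(((8/7)*431)) + 100307/484942 = 192111/(3448/7) + 100307*(1/484942) = 192111*(7/3448) + 100307/484942 = 1344777/3448 + 100307/484942 = 326242353235/836040008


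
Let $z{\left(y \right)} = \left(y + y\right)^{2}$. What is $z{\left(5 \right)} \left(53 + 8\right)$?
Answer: $6100$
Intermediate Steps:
$z{\left(y \right)} = 4 y^{2}$ ($z{\left(y \right)} = \left(2 y\right)^{2} = 4 y^{2}$)
$z{\left(5 \right)} \left(53 + 8\right) = 4 \cdot 5^{2} \left(53 + 8\right) = 4 \cdot 25 \cdot 61 = 100 \cdot 61 = 6100$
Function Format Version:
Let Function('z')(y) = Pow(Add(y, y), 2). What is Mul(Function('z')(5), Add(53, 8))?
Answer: 6100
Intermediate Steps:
Function('z')(y) = Mul(4, Pow(y, 2)) (Function('z')(y) = Pow(Mul(2, y), 2) = Mul(4, Pow(y, 2)))
Mul(Function('z')(5), Add(53, 8)) = Mul(Mul(4, Pow(5, 2)), Add(53, 8)) = Mul(Mul(4, 25), 61) = Mul(100, 61) = 6100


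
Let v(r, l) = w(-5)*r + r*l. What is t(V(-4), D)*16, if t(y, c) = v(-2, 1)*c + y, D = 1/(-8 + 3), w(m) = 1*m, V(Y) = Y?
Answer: -448/5 ≈ -89.600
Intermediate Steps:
w(m) = m
v(r, l) = -5*r + l*r (v(r, l) = -5*r + r*l = -5*r + l*r)
D = -⅕ (D = 1/(-5) = -⅕ ≈ -0.20000)
t(y, c) = y + 8*c (t(y, c) = (-2*(-5 + 1))*c + y = (-2*(-4))*c + y = 8*c + y = y + 8*c)
t(V(-4), D)*16 = (-4 + 8*(-⅕))*16 = (-4 - 8/5)*16 = -28/5*16 = -448/5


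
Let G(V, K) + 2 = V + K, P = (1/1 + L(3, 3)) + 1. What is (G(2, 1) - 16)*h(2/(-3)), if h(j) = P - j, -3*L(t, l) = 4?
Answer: -20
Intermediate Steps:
L(t, l) = -4/3 (L(t, l) = -⅓*4 = -4/3)
P = ⅔ (P = (1/1 - 4/3) + 1 = (1 - 4/3) + 1 = -⅓ + 1 = ⅔ ≈ 0.66667)
G(V, K) = -2 + K + V (G(V, K) = -2 + (V + K) = -2 + (K + V) = -2 + K + V)
h(j) = ⅔ - j
(G(2, 1) - 16)*h(2/(-3)) = ((-2 + 1 + 2) - 16)*(⅔ - 2/(-3)) = (1 - 16)*(⅔ - 2*(-1)/3) = -15*(⅔ - 1*(-⅔)) = -15*(⅔ + ⅔) = -15*4/3 = -20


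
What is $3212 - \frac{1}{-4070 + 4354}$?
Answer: $\frac{912207}{284} \approx 3212.0$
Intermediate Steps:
$3212 - \frac{1}{-4070 + 4354} = 3212 - \frac{1}{284} = \frac{912207}{284}$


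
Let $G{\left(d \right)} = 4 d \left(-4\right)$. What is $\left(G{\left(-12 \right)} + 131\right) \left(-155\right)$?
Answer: $-50065$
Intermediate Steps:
$G{\left(d \right)} = - 16 d$ ($G{\left(d \right)} = 4 \left(- 4 d\right) = - 16 d$)
$\left(G{\left(-12 \right)} + 131\right) \left(-155\right) = \left(\left(-16\right) \left(-12\right) + 131\right) \left(-155\right) = \left(192 + 131\right) \left(-155\right) = 323 \left(-155\right) = -50065$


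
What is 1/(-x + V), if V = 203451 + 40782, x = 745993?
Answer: -1/501760 ≈ -1.9930e-6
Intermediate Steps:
V = 244233
1/(-x + V) = 1/(-1*745993 + 244233) = 1/(-745993 + 244233) = 1/(-501760) = -1/501760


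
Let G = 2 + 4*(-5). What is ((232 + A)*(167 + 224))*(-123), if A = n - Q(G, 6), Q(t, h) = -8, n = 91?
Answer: -15918783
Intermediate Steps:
G = -18 (G = 2 - 20 = -18)
A = 99 (A = 91 - 1*(-8) = 91 + 8 = 99)
((232 + A)*(167 + 224))*(-123) = ((232 + 99)*(167 + 224))*(-123) = (331*391)*(-123) = 129421*(-123) = -15918783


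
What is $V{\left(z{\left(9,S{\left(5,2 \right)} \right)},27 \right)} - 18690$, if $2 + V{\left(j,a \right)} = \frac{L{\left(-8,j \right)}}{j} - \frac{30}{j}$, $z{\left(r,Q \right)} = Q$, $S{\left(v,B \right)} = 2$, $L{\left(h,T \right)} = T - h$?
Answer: $-18702$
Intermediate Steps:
$V{\left(j,a \right)} = -2 - \frac{30}{j} + \frac{8 + j}{j}$ ($V{\left(j,a \right)} = -2 + \left(\frac{j - -8}{j} - \frac{30}{j}\right) = -2 + \left(\frac{j + 8}{j} - \frac{30}{j}\right) = -2 + \left(\frac{8 + j}{j} - \frac{30}{j}\right) = -2 + \left(- \frac{30}{j} + \frac{8 + j}{j}\right) = -2 - \frac{30}{j} + \frac{8 + j}{j}$)
$V{\left(z{\left(9,S{\left(5,2 \right)} \right)},27 \right)} - 18690 = \frac{-22 - 2}{2} - 18690 = \frac{1}{2} \left(-24\right) - 18690 = -12 - 18690 = -18702$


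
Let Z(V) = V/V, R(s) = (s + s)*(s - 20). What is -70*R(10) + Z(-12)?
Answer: 14001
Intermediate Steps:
R(s) = 2*s*(-20 + s) (R(s) = (2*s)*(-20 + s) = 2*s*(-20 + s))
Z(V) = 1
-70*R(10) + Z(-12) = -140*10*(-20 + 10) + 1 = -140*10*(-10) + 1 = -70*(-200) + 1 = 14000 + 1 = 14001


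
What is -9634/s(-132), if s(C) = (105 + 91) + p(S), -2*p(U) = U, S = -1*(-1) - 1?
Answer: -4817/98 ≈ -49.153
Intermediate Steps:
S = 0 (S = 1 - 1 = 0)
p(U) = -U/2
s(C) = 196 (s(C) = (105 + 91) - ½*0 = 196 + 0 = 196)
-9634/s(-132) = -9634/196 = -9634*1/196 = -4817/98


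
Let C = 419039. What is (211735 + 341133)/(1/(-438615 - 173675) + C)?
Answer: 338515547720/256573389309 ≈ 1.3194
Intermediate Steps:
(211735 + 341133)/(1/(-438615 - 173675) + C) = (211735 + 341133)/(1/(-438615 - 173675) + 419039) = 552868/(1/(-612290) + 419039) = 552868/(-1/612290 + 419039) = 552868/(256573389309/612290) = 552868*(612290/256573389309) = 338515547720/256573389309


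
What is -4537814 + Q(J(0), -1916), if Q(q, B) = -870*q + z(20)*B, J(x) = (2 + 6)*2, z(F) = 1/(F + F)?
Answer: -45517819/10 ≈ -4.5518e+6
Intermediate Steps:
z(F) = 1/(2*F)
J(x) = 16 (J(x) = 8*2 = 16)
Q(q, B) = -870*q + B/40 (Q(q, B) = -870*q + ((1/2)/20)*B = -870*q + ((1/2)*(1/20))*B = -870*q + B/40)
-4537814 + Q(J(0), -1916) = -4537814 + (-870*16 + (1/40)*(-1916)) = -4537814 + (-13920 - 479/10) = -4537814 - 139679/10 = -45517819/10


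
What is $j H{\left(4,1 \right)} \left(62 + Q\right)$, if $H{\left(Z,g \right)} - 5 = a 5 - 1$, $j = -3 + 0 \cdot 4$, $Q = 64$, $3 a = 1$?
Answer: $-2142$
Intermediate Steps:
$a = \frac{1}{3}$ ($a = \frac{1}{3} \cdot 1 = \frac{1}{3} \approx 0.33333$)
$j = -3$ ($j = -3 + 0 = -3$)
$H{\left(Z,g \right)} = \frac{17}{3}$ ($H{\left(Z,g \right)} = 5 + \left(\frac{1}{3} \cdot 5 - 1\right) = 5 + \left(\frac{5}{3} - 1\right) = 5 + \frac{2}{3} = \frac{17}{3}$)
$j H{\left(4,1 \right)} \left(62 + Q\right) = \left(-3\right) \frac{17}{3} \left(62 + 64\right) = \left(-17\right) 126 = -2142$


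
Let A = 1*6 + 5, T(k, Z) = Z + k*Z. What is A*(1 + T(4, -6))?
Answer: -319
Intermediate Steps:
T(k, Z) = Z + Z*k
A = 11 (A = 6 + 5 = 11)
A*(1 + T(4, -6)) = 11*(1 - 6*(1 + 4)) = 11*(1 - 6*5) = 11*(1 - 30) = 11*(-29) = -319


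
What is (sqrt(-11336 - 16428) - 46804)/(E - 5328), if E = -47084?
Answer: 11701/13103 - I*sqrt(6941)/26206 ≈ 0.893 - 0.0031791*I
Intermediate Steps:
(sqrt(-11336 - 16428) - 46804)/(E - 5328) = (sqrt(-11336 - 16428) - 46804)/(-47084 - 5328) = (sqrt(-27764) - 46804)/(-52412) = (2*I*sqrt(6941) - 46804)*(-1/52412) = (-46804 + 2*I*sqrt(6941))*(-1/52412) = 11701/13103 - I*sqrt(6941)/26206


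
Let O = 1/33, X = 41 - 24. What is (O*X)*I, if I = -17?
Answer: -289/33 ≈ -8.7576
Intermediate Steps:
X = 17
O = 1/33 ≈ 0.030303
(O*X)*I = ((1/33)*17)*(-17) = (17/33)*(-17) = -289/33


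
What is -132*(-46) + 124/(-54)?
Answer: 163882/27 ≈ 6069.7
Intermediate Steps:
-132*(-46) + 124/(-54) = 6072 + 124*(-1/54) = 6072 - 62/27 = 163882/27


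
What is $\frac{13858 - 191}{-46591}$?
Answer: $- \frac{13667}{46591} \approx -0.29334$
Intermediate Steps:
$\frac{13858 - 191}{-46591} = 13667 \left(- \frac{1}{46591}\right) = - \frac{13667}{46591}$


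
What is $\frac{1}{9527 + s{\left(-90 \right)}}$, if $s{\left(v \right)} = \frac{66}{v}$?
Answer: $\frac{15}{142894} \approx 0.00010497$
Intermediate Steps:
$\frac{1}{9527 + s{\left(-90 \right)}} = \frac{1}{9527 + \frac{66}{-90}} = \frac{1}{9527 + 66 \left(- \frac{1}{90}\right)} = \frac{1}{9527 - \frac{11}{15}} = \frac{1}{\frac{142894}{15}} = \frac{15}{142894}$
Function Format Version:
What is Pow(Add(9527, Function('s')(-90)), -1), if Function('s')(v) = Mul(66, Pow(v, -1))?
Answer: Rational(15, 142894) ≈ 0.00010497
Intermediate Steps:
Pow(Add(9527, Function('s')(-90)), -1) = Pow(Add(9527, Mul(66, Pow(-90, -1))), -1) = Pow(Add(9527, Mul(66, Rational(-1, 90))), -1) = Pow(Add(9527, Rational(-11, 15)), -1) = Pow(Rational(142894, 15), -1) = Rational(15, 142894)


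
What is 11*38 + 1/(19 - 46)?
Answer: 11285/27 ≈ 417.96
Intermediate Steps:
11*38 + 1/(19 - 46) = 418 + 1/(-27) = 418 - 1/27 = 11285/27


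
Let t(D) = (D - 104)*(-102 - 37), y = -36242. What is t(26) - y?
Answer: 47084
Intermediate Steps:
t(D) = 14456 - 139*D (t(D) = (-104 + D)*(-139) = 14456 - 139*D)
t(26) - y = (14456 - 139*26) - 1*(-36242) = (14456 - 3614) + 36242 = 10842 + 36242 = 47084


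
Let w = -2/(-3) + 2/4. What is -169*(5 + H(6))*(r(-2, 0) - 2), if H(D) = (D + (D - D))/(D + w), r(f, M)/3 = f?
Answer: 339352/43 ≈ 7891.9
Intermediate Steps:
w = 7/6 (w = -2*(-⅓) + 2*(¼) = ⅔ + ½ = 7/6 ≈ 1.1667)
r(f, M) = 3*f
H(D) = D/(7/6 + D) (H(D) = (D + (D - D))/(D + 7/6) = (D + 0)/(7/6 + D) = D/(7/6 + D))
-169*(5 + H(6))*(r(-2, 0) - 2) = -169*(5 + 6*6/(7 + 6*6))*(3*(-2) - 2) = -169*(5 + 6*6/(7 + 36))*(-6 - 2) = -169*(5 + 6*6/43)*(-8) = -169*(5 + 6*6*(1/43))*(-8) = -169*(5 + 36/43)*(-8) = -42419*(-8)/43 = -169*(-2008/43) = 339352/43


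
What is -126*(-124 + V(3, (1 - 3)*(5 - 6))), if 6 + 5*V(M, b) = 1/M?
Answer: 78834/5 ≈ 15767.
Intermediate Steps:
V(M, b) = -6/5 + 1/(5*M)
-126*(-124 + V(3, (1 - 3)*(5 - 6))) = -126*(-124 + (1/5)*(1 - 6*3)/3) = -126*(-124 + (1/5)*(1/3)*(1 - 18)) = -126*(-124 + (1/5)*(1/3)*(-17)) = -126*(-124 - 17/15) = -126*(-1877/15) = 78834/5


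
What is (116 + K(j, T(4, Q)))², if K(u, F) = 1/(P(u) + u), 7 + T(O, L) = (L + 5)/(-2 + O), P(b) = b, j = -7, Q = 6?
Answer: 2634129/196 ≈ 13439.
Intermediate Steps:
T(O, L) = -7 + (5 + L)/(-2 + O) (T(O, L) = -7 + (L + 5)/(-2 + O) = -7 + (5 + L)/(-2 + O))
K(u, F) = 1/(2*u) (K(u, F) = 1/(u + u) = 1/(2*u))
(116 + K(j, T(4, Q)))² = (116 + (½)/(-7))² = (116 + (½)*(-⅐))² = (116 - 1/14)² = (1623/14)² = 2634129/196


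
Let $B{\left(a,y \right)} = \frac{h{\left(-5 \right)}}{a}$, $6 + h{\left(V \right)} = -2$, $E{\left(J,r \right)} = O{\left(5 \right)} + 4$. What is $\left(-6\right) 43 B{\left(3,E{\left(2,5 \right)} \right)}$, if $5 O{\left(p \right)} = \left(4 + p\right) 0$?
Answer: $688$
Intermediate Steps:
$O{\left(p \right)} = 0$ ($O{\left(p \right)} = \frac{\left(4 + p\right) 0}{5} = \frac{1}{5} \cdot 0 = 0$)
$E{\left(J,r \right)} = 4$ ($E{\left(J,r \right)} = 0 + 4 = 4$)
$h{\left(V \right)} = -8$ ($h{\left(V \right)} = -6 - 2 = -8$)
$B{\left(a,y \right)} = - \frac{8}{a}$
$\left(-6\right) 43 B{\left(3,E{\left(2,5 \right)} \right)} = \left(-6\right) 43 \left(- \frac{8}{3}\right) = - 258 \left(\left(-8\right) \frac{1}{3}\right) = \left(-258\right) \left(- \frac{8}{3}\right) = 688$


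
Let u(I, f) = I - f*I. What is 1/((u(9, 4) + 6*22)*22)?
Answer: 1/2310 ≈ 0.00043290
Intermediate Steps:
u(I, f) = I - I*f
1/((u(9, 4) + 6*22)*22) = 1/((9*(1 - 1*4) + 6*22)*22) = 1/((9*(1 - 4) + 132)*22) = 1/((9*(-3) + 132)*22) = 1/((-27 + 132)*22) = 1/(105*22) = 1/2310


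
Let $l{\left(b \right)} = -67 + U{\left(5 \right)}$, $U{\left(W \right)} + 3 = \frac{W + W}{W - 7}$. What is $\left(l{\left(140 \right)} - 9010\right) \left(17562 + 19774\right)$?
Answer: $-339197560$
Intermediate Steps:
$U{\left(W \right)} = -3 + \frac{2 W}{-7 + W}$ ($U{\left(W \right)} = -3 + \frac{W + W}{W - 7} = -3 + \frac{2 W}{-7 + W}$)
$l{\left(b \right)} = -75$ ($l{\left(b \right)} = -67 + \frac{21 - 5}{-7 + 5} = -67 + \frac{21 - 5}{-2} = -67 - 8 = -75$)
$\left(l{\left(140 \right)} - 9010\right) \left(17562 + 19774\right) = \left(-75 - 9010\right) \left(17562 + 19774\right) = \left(-75 - 9010\right) 37336 = \left(-9085\right) 37336 = -339197560$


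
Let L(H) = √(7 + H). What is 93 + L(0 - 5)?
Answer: 93 + √2 ≈ 94.414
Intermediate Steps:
93 + L(0 - 5) = 93 + √(7 + (0 - 5)) = 93 + √(7 - 5) = 93 + √2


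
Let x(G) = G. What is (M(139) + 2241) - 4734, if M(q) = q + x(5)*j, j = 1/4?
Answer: -9411/4 ≈ -2352.8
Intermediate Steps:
j = ¼ ≈ 0.25000
M(q) = 5/4 + q (M(q) = q + 5*(¼) = q + 5/4 = 5/4 + q)
(M(139) + 2241) - 4734 = ((5/4 + 139) + 2241) - 4734 = (561/4 + 2241) - 4734 = 9525/4 - 4734 = -9411/4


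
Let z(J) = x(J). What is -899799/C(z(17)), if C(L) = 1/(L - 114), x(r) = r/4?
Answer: 395011761/4 ≈ 9.8753e+7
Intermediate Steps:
x(r) = r/4 (x(r) = r*(1/4) = r/4)
z(J) = J/4
C(L) = 1/(-114 + L)
-899799/C(z(17)) = -899799/(1/(-114 + (1/4)*17)) = -899799/(1/(-114 + 17/4)) = -899799/(1/(-439/4)) = -899799/(-4/439) = -899799*(-439/4) = 395011761/4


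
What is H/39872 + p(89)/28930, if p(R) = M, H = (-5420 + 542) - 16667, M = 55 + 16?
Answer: -310232969/576748480 ≈ -0.53790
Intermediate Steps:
M = 71
H = -21545 (H = -4878 - 16667 = -21545)
p(R) = 71
H/39872 + p(89)/28930 = -21545/39872 + 71/28930 = -310232969/576748480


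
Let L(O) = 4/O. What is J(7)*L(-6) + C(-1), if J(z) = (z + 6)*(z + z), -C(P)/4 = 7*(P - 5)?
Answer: 140/3 ≈ 46.667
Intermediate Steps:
C(P) = 140 - 28*P (C(P) = -28*(P - 5) = -28*(-5 + P) = -4*(-35 + 7*P) = 140 - 28*P)
J(z) = 2*z*(6 + z) (J(z) = (6 + z)*(2*z) = 2*z*(6 + z))
J(7)*L(-6) + C(-1) = (2*7*(6 + 7))*(4/(-6)) + (140 - 28*(-1)) = (2*7*13)*(4*(-⅙)) + (140 + 28) = 182*(-⅔) + 168 = -364/3 + 168 = 140/3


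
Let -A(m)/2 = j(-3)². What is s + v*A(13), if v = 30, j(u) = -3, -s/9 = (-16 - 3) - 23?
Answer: -162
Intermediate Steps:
s = 378 (s = -9*((-16 - 3) - 23) = -9*(-19 - 23) = -9*(-42) = 378)
A(m) = -18 (A(m) = -2*(-3)² = -2*9 = -18)
s + v*A(13) = 378 + 30*(-18) = 378 - 540 = -162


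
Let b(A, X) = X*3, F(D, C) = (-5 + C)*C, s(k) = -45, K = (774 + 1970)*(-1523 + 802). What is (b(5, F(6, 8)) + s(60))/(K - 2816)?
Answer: -27/1981240 ≈ -1.3628e-5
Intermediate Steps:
K = -1978424 (K = 2744*(-721) = -1978424)
F(D, C) = C*(-5 + C)
b(A, X) = 3*X
(b(5, F(6, 8)) + s(60))/(K - 2816) = (3*(8*(-5 + 8)) - 45)/(-1978424 - 2816) = (3*(8*3) - 45)/(-1981240) = (3*24 - 45)*(-1/1981240) = (72 - 45)*(-1/1981240) = 27*(-1/1981240) = -27/1981240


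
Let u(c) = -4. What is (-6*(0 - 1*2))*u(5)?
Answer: -48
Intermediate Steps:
(-6*(0 - 1*2))*u(5) = -6*(0 - 1*2)*(-4) = -6*(0 - 2)*(-4) = -6*(-2)*(-4) = 12*(-4) = -48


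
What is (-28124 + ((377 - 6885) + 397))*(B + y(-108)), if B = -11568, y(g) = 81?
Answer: 393257445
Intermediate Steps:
(-28124 + ((377 - 6885) + 397))*(B + y(-108)) = (-28124 + ((377 - 6885) + 397))*(-11568 + 81) = (-28124 + (-6508 + 397))*(-11487) = (-28124 - 6111)*(-11487) = -34235*(-11487) = 393257445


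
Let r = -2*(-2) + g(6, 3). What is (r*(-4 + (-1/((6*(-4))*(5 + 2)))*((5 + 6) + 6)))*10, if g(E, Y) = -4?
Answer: 0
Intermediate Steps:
r = 0 (r = -2*(-2) - 4 = 4 - 4 = 0)
(r*(-4 + (-1/((6*(-4))*(5 + 2)))*((5 + 6) + 6)))*10 = (0*(-4 + (-1/((6*(-4))*(5 + 2)))*((5 + 6) + 6)))*10 = (0*(-4 + (-1/((-24*7)))*(11 + 6)))*10 = (0*(-4 - 1/(-168)*17))*10 = (0*(-4 - 1*(-1/168)*17))*10 = (0*(-4 + (1/168)*17))*10 = (0*(-4 + 17/168))*10 = (0*(-655/168))*10 = 0*10 = 0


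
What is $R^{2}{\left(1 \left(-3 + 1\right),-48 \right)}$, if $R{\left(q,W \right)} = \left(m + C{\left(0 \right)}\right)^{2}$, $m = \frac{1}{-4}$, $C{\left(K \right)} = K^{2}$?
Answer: $\frac{1}{256} \approx 0.0039063$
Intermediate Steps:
$m = - \frac{1}{4} \approx -0.25$
$R{\left(q,W \right)} = \frac{1}{16}$ ($R{\left(q,W \right)} = \left(- \frac{1}{4} + 0^{2}\right)^{2} = \left(- \frac{1}{4} + 0\right)^{2} = \left(- \frac{1}{4}\right)^{2} = \frac{1}{16}$)
$R^{2}{\left(1 \left(-3 + 1\right),-48 \right)} = \left(\frac{1}{16}\right)^{2} = \frac{1}{256}$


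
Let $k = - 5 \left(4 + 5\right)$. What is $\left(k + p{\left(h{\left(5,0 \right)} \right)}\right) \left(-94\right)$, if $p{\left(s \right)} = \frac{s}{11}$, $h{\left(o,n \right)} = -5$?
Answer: $\frac{47000}{11} \approx 4272.7$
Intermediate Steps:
$k = -45$ ($k = \left(-5\right) 9 = -45$)
$p{\left(s \right)} = \frac{s}{11}$ ($p{\left(s \right)} = s \frac{1}{11} = \frac{s}{11}$)
$\left(k + p{\left(h{\left(5,0 \right)} \right)}\right) \left(-94\right) = \left(-45 + \frac{1}{11} \left(-5\right)\right) \left(-94\right) = \left(-45 - \frac{5}{11}\right) \left(-94\right) = \left(- \frac{500}{11}\right) \left(-94\right) = \frac{47000}{11}$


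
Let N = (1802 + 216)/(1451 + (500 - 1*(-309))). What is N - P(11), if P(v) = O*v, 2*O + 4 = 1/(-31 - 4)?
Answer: 91163/3955 ≈ 23.050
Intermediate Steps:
O = -141/70 (O = -2 + 1/(2*(-31 - 4)) = -2 + (½)/(-35) = -2 + (½)*(-1/35) = -2 - 1/70 = -141/70 ≈ -2.0143)
P(v) = -141*v/70
N = 1009/1130 (N = 2018/(1451 + (500 + 309)) = 2018/(1451 + 809) = 2018/2260 = 2018*(1/2260) = 1009/1130 ≈ 0.89292)
N - P(11) = 1009/1130 - (-141)*11/70 = 1009/1130 - 1*(-1551/70) = 1009/1130 + 1551/70 = 91163/3955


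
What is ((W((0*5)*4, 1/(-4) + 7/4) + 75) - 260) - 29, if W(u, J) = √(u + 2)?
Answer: -214 + √2 ≈ -212.59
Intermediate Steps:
W(u, J) = √(2 + u)
((W((0*5)*4, 1/(-4) + 7/4) + 75) - 260) - 29 = ((√(2 + (0*5)*4) + 75) - 260) - 29 = ((√(2 + 0*4) + 75) - 260) - 29 = ((√(2 + 0) + 75) - 260) - 29 = ((√2 + 75) - 260) - 29 = ((75 + √2) - 260) - 29 = (-185 + √2) - 29 = -214 + √2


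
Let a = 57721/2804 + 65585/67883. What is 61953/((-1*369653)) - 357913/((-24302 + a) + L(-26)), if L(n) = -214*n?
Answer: 24962478712763478299/1316911887287486949 ≈ 18.955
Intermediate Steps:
a = 4102174983/190343932 (a = 57721*(1/2804) + 65585*(1/67883) = 57721/2804 + 65585/67883 = 4102174983/190343932 ≈ 21.551)
61953/((-1*369653)) - 357913/((-24302 + a) + L(-26)) = 61953/((-1*369653)) - 357913/((-24302 + 4102174983/190343932) - 214*(-26)) = 61953/(-369653) - 357913/(-4621636060481/190343932 + 5564) = 61953*(-1/369653) - 357913/(-3562562422833/190343932) = -61953/369653 - 357913*(-190343932/3562562422833) = -61953/369653 + 68126567733916/3562562422833 = 24962478712763478299/1316911887287486949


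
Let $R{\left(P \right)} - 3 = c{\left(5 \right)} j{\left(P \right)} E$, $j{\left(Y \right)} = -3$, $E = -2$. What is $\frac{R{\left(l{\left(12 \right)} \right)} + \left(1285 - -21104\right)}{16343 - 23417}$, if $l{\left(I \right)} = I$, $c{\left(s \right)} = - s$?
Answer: $- \frac{3727}{1179} \approx -3.1612$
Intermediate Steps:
$R{\left(P \right)} = -27$ ($R{\left(P \right)} = 3 + \left(-1\right) 5 \left(-3\right) \left(-2\right) = 3 + \left(-5\right) \left(-3\right) \left(-2\right) = 3 + 15 \left(-2\right) = 3 - 30 = -27$)
$\frac{R{\left(l{\left(12 \right)} \right)} + \left(1285 - -21104\right)}{16343 - 23417} = \frac{-27 + \left(1285 - -21104\right)}{16343 - 23417} = \frac{-27 + \left(1285 + 21104\right)}{-7074} = \left(-27 + 22389\right) \left(- \frac{1}{7074}\right) = 22362 \left(- \frac{1}{7074}\right) = - \frac{3727}{1179}$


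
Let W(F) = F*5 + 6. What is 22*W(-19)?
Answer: -1958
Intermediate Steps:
W(F) = 6 + 5*F (W(F) = 5*F + 6 = 6 + 5*F)
22*W(-19) = 22*(6 + 5*(-19)) = 22*(6 - 95) = 22*(-89) = -1958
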